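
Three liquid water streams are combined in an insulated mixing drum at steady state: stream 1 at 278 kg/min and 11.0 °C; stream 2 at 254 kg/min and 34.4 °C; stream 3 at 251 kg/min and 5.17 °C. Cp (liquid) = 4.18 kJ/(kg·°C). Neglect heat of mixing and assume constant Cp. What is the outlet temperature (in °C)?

Energy balance with Q = 0: Σ ṁᵢCp,ᵢ(T_out − Tᵢ) = 0
T_out = Σ ṁᵢCp,ᵢTᵢ / Σ ṁᵢCp,ᵢ
      = 54730 / 3272.9 = 16.722 °C

T_out = 16.7 °C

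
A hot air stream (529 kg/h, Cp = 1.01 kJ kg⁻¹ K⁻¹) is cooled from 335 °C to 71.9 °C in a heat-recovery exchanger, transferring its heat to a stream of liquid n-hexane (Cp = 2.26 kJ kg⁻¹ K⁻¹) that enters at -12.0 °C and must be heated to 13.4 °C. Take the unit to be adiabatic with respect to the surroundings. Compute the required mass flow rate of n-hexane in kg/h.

Heat released by hot stream: Q = 529 × 1.01 × (335 − 71.9) = 140570 kJ/h
Energy balance on cold side (adiabatic exchanger): Q = ṁ_c·Cp_c·(T_c,out − T_c,in)
ṁ_c = 140570 / [2.26 × (13.4 − -12.0)] = 2448.8 kg/h

ṁ_c = 2450 kg/h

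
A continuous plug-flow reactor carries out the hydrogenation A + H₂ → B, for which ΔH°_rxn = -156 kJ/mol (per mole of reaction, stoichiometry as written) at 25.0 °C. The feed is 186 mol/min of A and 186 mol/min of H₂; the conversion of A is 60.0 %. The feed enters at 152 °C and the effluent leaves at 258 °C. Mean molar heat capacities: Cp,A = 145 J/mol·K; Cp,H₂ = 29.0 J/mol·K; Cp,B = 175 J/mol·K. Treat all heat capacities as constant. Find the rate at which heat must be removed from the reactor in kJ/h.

Q_out = 837000 kJ/h

Extent of reaction ξ = 0.600 × 186 = 111.6 mol/min
Reaction term: ξ·ΔH°_rxn = 111.6 × -156 = -17410 kJ/min
Sensible, feed 152→25 °C: -4110.2 kJ/min
Outlet flows (mol/min): A 74.4, H₂ 74.4, B 111.6
Sensible, products 25→258 °C: 7566.8 kJ/min
Q = ΔH = -13953 kJ/min = -232.55 kW
Heat removed = 837180 kJ/h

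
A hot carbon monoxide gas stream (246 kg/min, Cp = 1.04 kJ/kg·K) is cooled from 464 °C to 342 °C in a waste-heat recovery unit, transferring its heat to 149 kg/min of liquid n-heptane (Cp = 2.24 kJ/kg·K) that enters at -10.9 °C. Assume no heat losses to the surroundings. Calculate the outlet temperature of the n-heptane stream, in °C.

Heat released by hot stream: Q = 246 × 1.04 × (464 − 342) = 31212 kJ/min
Energy balance on cold side (adiabatic exchanger): Q = ṁ_c·Cp_c·(T_c,out − T_c,in)
T_c,out = -10.9 + 31212/(149 × 2.24) = 82.618 °C

T_c,out = 82.6 °C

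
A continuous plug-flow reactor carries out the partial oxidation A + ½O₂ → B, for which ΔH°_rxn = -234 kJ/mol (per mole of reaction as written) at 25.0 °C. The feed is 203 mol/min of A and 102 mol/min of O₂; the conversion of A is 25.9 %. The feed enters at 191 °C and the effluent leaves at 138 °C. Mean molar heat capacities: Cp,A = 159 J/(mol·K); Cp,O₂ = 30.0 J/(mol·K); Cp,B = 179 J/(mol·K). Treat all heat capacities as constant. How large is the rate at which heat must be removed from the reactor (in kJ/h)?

Q_out = 849000 kJ/h

Extent of reaction ξ = 0.259 × 203 = 52.577 mol/min
Reaction term: ξ·ΔH°_rxn = 52.577 × -234 = -12303 kJ/min
Sensible, feed 191→25 °C: -5865.9 kJ/min
Outlet flows (mol/min): A 150.42, O₂ 75.712, B 52.577
Sensible, products 25→138 °C: 4022.8 kJ/min
Q = ΔH = -14146 kJ/min = -235.77 kW
Heat removed = 848770 kJ/h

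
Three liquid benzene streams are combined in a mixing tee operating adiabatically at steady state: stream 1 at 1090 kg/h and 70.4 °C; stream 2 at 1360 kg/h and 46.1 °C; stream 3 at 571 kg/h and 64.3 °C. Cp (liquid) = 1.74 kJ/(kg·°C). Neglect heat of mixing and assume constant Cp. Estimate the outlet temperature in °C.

T_out = 58.3 °C

Adiabatic, steady state ⇒ Σ ṁᵢCp,ᵢ(T_out − Tᵢ) = 0
Σ ṁᵢCp,ᵢTᵢ = 1090×1.74×70.4 + 1360×1.74×46.1 + 571×1.74×64.3 = 306500
Σ ṁᵢCp,ᵢ = 1090×1.74 + 1360×1.74 + 571×1.74 = 5256.5
T_out = 306500 / 5256.5 = 58.308 °C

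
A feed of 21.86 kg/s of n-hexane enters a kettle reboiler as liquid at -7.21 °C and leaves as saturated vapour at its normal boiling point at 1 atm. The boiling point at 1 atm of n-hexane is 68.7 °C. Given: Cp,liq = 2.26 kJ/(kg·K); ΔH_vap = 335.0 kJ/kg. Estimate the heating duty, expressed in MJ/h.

Q = 39900 MJ/h

liquid -7.21→68.7 °C: 171.56 kJ/kg
vaporisation at 68.7 °C: 335 kJ/kg
Δh = 171.56 + 335 = 506.56 kJ/kg
Q = ṁ·Δh = 21.86 kg/s × 506.56 kJ/kg = 11073 kJ/s
|Q| = 11073 kW = 39864 MJ/h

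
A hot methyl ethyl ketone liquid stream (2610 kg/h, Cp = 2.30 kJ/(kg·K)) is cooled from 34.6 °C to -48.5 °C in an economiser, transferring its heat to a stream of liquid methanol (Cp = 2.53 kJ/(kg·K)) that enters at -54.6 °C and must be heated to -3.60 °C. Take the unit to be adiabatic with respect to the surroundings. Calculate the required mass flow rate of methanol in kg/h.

Heat released by hot stream: Q = 2610 × 2.30 × (34.6 − -48.5) = 498850 kJ/h
Energy balance on cold side (adiabatic exchanger): Q = ṁ_c·Cp_c·(T_c,out − T_c,in)
ṁ_c = 498850 / [2.53 × (-3.60 − -54.6)] = 3866.1 kg/h

ṁ_c = 3870 kg/h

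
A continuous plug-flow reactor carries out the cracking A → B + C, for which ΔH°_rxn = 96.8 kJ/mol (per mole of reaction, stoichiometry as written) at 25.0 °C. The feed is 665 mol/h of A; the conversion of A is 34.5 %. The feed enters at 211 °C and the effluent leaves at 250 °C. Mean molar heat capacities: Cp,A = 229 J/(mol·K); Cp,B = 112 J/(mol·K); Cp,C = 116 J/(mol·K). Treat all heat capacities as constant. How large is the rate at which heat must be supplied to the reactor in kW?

Q_in = 7.80 kW

Extent of reaction ξ = 0.345 × 665 = 229.42 mol/h
Reaction term: ξ·ΔH°_rxn = 229.42 × 96.8 = 22208 kJ/h
Sensible, feed 211→25 °C: -28325 kJ/h
Outlet flows (mol/h): A 435.58, B 229.42, C 229.42
Sensible, products 25→250 °C: 34213 kJ/h
Q = ΔH = 28096 kJ/h = 7.8044 kW
Heat supplied = 7.8044 kW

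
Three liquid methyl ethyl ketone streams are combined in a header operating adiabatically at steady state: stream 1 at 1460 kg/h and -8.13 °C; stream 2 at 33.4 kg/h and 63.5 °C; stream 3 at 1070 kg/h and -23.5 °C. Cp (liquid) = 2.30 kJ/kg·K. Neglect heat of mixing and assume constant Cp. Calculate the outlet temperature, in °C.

No heat crosses the boundary, so H_out = H_in.
Σ ṁᵢCp,ᵢTᵢ = 1460×2.30×-8.13 + 33.4×2.30×63.5 + 1070×2.30×-23.5 = -80256
Σ ṁᵢCp,ᵢ = 1460×2.30 + 33.4×2.30 + 1070×2.30 = 5895.8
T_out = -80256 / 5895.8 = -13.612 °C

T_out = -13.6 °C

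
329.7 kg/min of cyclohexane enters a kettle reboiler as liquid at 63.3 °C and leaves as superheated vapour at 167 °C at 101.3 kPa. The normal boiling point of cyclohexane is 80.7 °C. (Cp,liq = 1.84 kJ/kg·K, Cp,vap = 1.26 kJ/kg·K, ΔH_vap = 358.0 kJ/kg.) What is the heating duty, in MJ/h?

Q = 9870 MJ/h

liquid 63.3→80.7 °C: 32.016 kJ/kg
vaporisation at 80.7 °C: 358 kJ/kg
vapour 80.7→167 °C: 108.74 kJ/kg
Δh = 32.016 + 358 + 108.74 = 498.75 kJ/kg
Q = ṁ·Δh = 329.7 kg/min × 498.75 kJ/kg = 164440 kJ/min
|Q| = 2740.7 kW = 9866.4 MJ/h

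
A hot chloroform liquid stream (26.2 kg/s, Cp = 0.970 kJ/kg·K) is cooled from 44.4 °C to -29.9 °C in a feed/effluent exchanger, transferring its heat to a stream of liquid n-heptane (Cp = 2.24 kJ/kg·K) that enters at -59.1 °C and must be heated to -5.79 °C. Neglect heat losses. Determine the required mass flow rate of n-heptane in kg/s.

ṁ_c = 15.8 kg/s

Heat released by hot stream: Q = 26.2 × 0.970 × (44.4 − -29.9) = 1888.3 kJ/s
Energy balance on cold side (adiabatic exchanger): Q = ṁ_c·Cp_c·(T_c,out − T_c,in)
ṁ_c = 1888.3 / [2.24 × (-5.79 − -59.1)] = 15.813 kg/s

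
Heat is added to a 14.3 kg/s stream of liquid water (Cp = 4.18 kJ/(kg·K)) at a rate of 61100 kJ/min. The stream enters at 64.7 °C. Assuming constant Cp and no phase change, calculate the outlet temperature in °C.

Q = 61100 kJ/min = 1018.3 kJ/s
ΔT = Q/(ṁ·Cp) = 1018.3/(14.3×4.18) = 17.036 K
T_out = 64.7 + 17.036 = 81.736 °C

T_out = 81.7 °C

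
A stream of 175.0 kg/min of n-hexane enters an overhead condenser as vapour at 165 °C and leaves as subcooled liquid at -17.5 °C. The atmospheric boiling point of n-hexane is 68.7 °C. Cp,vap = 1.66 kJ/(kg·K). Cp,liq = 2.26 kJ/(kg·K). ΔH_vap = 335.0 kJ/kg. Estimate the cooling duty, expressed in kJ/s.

vapour 165→68.7 °C: -159.86 kJ/kg
condensation at 68.7 °C: -335 kJ/kg
liquid 68.7→-17.5 °C: -194.81 kJ/kg
Δh = -159.86 + -335 + -194.81 = -689.67 kJ/kg
Q = ṁ·Δh = 175.0 kg/min × -689.67 kJ/kg = -120690 kJ/min
|Q| = 2011.5 kW

Q_c = 2010 kJ/s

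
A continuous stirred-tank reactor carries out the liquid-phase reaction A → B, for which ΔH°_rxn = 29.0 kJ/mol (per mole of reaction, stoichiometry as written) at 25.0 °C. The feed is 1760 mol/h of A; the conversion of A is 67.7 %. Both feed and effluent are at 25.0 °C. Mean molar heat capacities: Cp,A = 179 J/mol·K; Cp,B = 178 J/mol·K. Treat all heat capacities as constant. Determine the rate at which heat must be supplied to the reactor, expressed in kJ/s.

Q_in = 9.60 kJ/s

Extent of reaction ξ = 0.677 × 1760 = 1191.5 mol/h
Reaction term: ξ·ΔH°_rxn = 1191.5 × 29.0 = 34554 kJ/h
Q = ΔH = 34554 kJ/h = 9.5984 kW
Heat supplied = 9.5984 kJ/s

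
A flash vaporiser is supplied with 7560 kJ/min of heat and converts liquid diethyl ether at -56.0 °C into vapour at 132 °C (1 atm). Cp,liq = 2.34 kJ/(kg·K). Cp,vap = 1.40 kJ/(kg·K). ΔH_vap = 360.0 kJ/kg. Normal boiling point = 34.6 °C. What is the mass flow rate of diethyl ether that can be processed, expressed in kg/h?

ṁ = 640 kg/h

Δh = 2.34×(34.6−-56.0) + 360.0 + 1.40×(132−34.6) = 708.36 kJ/kg
Q = 7560 kJ/min = 126 kJ/s = 453600 kJ/h
ṁ = Q/Δh = 453600 / 708.36 = 640.35 kg/h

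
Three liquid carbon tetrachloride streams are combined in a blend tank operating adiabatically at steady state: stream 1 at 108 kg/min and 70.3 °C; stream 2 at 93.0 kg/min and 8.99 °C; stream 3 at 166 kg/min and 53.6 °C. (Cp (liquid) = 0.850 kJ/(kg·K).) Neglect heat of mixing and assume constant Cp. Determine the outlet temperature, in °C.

T_out = 47.2 °C

Energy balance with Q = 0: Σ ṁᵢCp,ᵢ(T_out − Tᵢ) = 0
T_out = Σ ṁᵢCp,ᵢTᵢ / Σ ṁᵢCp,ᵢ
      = 14727 / 311.95 = 47.21 °C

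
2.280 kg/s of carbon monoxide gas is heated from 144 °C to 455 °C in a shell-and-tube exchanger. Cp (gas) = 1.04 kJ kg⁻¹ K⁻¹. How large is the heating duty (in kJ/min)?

Q = 44200 kJ/min

Q = ṁ·Cp·ΔT = 2.280 × 1.04 × (455 − 144) = 737.44 kJ/s
Heating duty = 44247 kJ/min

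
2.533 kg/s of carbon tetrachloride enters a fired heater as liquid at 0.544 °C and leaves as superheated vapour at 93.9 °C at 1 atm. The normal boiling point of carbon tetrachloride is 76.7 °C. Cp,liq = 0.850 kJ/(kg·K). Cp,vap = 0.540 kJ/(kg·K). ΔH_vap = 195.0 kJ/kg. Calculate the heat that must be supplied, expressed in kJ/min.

liquid 0.544→76.7 °C: 64.733 kJ/kg
vaporisation at 76.7 °C: 195 kJ/kg
vapour 76.7→93.9 °C: 9.288 kJ/kg
Δh = 64.733 + 195 + 9.288 = 269.02 kJ/kg
Q = ṁ·Δh = 2.533 kg/s × 269.02 kJ/kg = 681.43 kJ/s
|Q| = 681.43 kW = 40886 kJ/min

Q = 40900 kJ/min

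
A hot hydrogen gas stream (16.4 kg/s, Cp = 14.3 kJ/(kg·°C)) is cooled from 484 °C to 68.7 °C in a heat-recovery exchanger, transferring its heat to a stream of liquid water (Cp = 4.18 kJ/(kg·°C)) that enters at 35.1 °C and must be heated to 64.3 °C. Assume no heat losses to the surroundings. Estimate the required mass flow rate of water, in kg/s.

ṁ_c = 798 kg/s

Heat released by hot stream: Q = 16.4 × 14.3 × (484 − 68.7) = 97396 kJ/s
Energy balance on cold side (adiabatic exchanger): Q = ṁ_c·Cp_c·(T_c,out − T_c,in)
ṁ_c = 97396 / [4.18 × (64.3 − 35.1)] = 797.96 kg/s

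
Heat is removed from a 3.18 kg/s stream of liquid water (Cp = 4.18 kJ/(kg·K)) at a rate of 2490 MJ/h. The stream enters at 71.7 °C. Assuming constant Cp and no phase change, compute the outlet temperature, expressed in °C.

T_out = 19.7 °C

Q = 2490 MJ/h = 691.67 kJ/s
ΔT = Q/(ṁ·Cp) = 691.67/(3.18×4.18) = 52.035 K
T_out = 71.7 − 52.035 = 19.665 °C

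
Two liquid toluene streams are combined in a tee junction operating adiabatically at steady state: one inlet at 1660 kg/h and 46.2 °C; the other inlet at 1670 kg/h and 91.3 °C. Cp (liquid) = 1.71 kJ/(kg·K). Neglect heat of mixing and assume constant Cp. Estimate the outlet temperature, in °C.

Energy balance with Q = 0: Σ ṁᵢCp,ᵢ(T_out − Tᵢ) = 0
T_out = Σ ṁᵢCp,ᵢTᵢ / Σ ṁᵢCp,ᵢ
      = 391870 / 5694.3 = 68.818 °C

T_out = 68.8 °C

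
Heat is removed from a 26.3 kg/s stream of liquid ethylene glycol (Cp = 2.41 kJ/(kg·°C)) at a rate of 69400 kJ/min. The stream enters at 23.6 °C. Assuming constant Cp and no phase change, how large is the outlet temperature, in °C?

T_out = 5.35 °C

Q = 69400 kJ/min = 1156.7 kJ/s
ΔT = Q/(ṁ·Cp) = 1156.7/(26.3×2.41) = 18.249 K
T_out = 23.6 − 18.249 = 5.3512 °C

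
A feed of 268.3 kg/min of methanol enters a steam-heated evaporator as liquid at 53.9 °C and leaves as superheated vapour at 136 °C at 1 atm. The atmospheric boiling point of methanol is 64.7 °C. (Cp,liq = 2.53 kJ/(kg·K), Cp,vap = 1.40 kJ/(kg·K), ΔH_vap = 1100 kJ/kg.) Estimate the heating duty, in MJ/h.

liquid 53.9→64.7 °C: 27.324 kJ/kg
vaporisation at 64.7 °C: 1100 kJ/kg
vapour 64.7→136 °C: 99.82 kJ/kg
Δh = 27.324 + 1100 + 99.82 = 1227.1 kJ/kg
Q = ṁ·Δh = 268.3 kg/min × 1227.1 kJ/kg = 329240 kJ/min
|Q| = 5487.4 kW = 19755 MJ/h

Q = 19800 MJ/h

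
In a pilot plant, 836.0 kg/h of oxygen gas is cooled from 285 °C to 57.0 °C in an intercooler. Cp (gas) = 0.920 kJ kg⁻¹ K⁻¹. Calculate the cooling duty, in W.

Q_c = 48700 W

Q = ṁ·Cp·ΔT = 836.0 × 0.920 × (57.0 − 285) = -175360 kJ/h
Converting: 175360 / 3600 s = 48.711 kW
Cooling duty = 48711 W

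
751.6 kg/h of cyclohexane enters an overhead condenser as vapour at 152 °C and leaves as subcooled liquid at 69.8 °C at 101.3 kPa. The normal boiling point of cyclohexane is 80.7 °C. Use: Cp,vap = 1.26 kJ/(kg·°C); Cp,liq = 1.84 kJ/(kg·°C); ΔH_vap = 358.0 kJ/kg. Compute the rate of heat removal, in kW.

Q_c = 97.7 kW

vapour 152→80.7 °C: -89.838 kJ/kg
condensation at 80.7 °C: -358 kJ/kg
liquid 80.7→69.8 °C: -20.056 kJ/kg
Δh = -89.838 + -358 + -20.056 = -467.89 kJ/kg
Q = ṁ·Δh = 751.6 kg/h × -467.89 kJ/kg = -351670 kJ/h
|Q| = 97.686 kW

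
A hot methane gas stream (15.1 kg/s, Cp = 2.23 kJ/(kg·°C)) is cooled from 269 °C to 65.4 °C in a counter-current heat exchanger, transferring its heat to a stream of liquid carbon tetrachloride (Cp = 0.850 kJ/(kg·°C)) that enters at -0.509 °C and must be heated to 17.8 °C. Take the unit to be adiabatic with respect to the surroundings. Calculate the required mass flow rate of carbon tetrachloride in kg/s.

ṁ_c = 441 kg/s

Heat released by hot stream: Q = 15.1 × 2.23 × (269 − 65.4) = 6855.8 kJ/s
Energy balance on cold side (adiabatic exchanger): Q = ṁ_c·Cp_c·(T_c,out − T_c,in)
ṁ_c = 6855.8 / [0.850 × (17.8 − -0.509)] = 440.53 kg/s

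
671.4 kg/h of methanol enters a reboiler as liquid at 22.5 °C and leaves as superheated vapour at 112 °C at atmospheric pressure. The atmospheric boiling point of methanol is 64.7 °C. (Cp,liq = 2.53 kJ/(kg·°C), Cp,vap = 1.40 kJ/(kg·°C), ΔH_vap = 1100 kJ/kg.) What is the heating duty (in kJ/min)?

Q = 14200 kJ/min

liquid 22.5→64.7 °C: 106.77 kJ/kg
vaporisation at 64.7 °C: 1100 kJ/kg
vapour 64.7→112 °C: 66.22 kJ/kg
Δh = 106.77 + 1100 + 66.22 = 1273 kJ/kg
Q = ṁ·Δh = 671.4 kg/h × 1273 kJ/kg = 854680 kJ/h
|Q| = 237.41 kW = 14245 kJ/min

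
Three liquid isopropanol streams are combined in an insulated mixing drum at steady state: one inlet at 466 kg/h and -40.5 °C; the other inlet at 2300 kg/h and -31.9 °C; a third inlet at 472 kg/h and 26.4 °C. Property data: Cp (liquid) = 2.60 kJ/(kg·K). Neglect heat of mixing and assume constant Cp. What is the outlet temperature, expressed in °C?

Adiabatic, steady state ⇒ Σ ṁᵢCp,ᵢ(T_out − Tᵢ) = 0
Σ ṁᵢCp,ᵢTᵢ = 466×2.60×-40.5 + 2300×2.60×-31.9 + 472×2.60×26.4 = -207430
Σ ṁᵢCp,ᵢ = 466×2.60 + 2300×2.60 + 472×2.60 = 8418.8
T_out = -207430 / 8418.8 = -24.639 °C

T_out = -24.6 °C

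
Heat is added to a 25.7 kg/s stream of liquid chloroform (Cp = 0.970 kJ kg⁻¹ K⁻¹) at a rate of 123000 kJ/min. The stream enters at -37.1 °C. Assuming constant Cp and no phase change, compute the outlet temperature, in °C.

T_out = 45.1 °C

Q = 123000 kJ/min = 2050 kJ/s
ΔT = Q/(ṁ·Cp) = 2050/(25.7×0.970) = 82.234 K
T_out = -37.1 + 82.234 = 45.134 °C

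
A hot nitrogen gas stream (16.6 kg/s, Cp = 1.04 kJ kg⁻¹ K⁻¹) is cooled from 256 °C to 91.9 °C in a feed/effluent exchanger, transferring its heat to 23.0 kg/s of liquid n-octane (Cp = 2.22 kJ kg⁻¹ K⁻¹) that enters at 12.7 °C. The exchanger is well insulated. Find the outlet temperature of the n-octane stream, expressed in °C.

Heat released by hot stream: Q = 16.6 × 1.04 × (256 − 91.9) = 2833 kJ/s
Energy balance on cold side (adiabatic exchanger): Q = ṁ_c·Cp_c·(T_c,out − T_c,in)
T_c,out = 12.7 + 2833/(23.0 × 2.22) = 68.184 °C

T_c,out = 68.2 °C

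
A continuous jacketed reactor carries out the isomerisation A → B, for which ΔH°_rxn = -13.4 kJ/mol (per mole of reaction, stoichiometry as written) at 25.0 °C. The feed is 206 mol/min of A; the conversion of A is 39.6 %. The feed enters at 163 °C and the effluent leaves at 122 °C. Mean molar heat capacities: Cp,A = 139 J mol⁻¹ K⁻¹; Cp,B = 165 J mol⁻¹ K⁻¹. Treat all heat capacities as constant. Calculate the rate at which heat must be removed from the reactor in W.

Extent of reaction ξ = 0.396 × 206 = 81.576 mol/min
Reaction term: ξ·ΔH°_rxn = 81.576 × -13.4 = -1093.1 kJ/min
Sensible, feed 163→25 °C: -3951.5 kJ/min
Outlet flows (mol/min): A 124.42, B 81.576
Sensible, products 25→122 °C: 2983.2 kJ/min
Q = ΔH = -2061.4 kJ/min = -34.356 kW
Heat removed = 34356 W

Q_out = 34400 W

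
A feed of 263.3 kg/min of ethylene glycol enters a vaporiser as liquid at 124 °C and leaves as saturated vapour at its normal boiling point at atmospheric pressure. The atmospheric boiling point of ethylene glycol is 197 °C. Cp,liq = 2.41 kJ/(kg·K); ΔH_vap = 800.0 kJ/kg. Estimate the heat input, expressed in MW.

liquid 124→197 °C: 175.93 kJ/kg
vaporisation at 197 °C: 800 kJ/kg
Δh = 175.93 + 800 = 975.93 kJ/kg
Q = ṁ·Δh = 263.3 kg/min × 975.93 kJ/kg = 256960 kJ/min
|Q| = 4282.7 kW = 4.2827 MW

Q = 4.28 MW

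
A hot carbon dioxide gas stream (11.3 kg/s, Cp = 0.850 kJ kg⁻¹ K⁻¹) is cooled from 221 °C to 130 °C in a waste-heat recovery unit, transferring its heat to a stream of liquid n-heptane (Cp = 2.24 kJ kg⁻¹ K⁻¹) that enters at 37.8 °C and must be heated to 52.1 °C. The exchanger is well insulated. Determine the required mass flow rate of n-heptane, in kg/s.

Heat released by hot stream: Q = 11.3 × 0.850 × (221 − 130) = 874.06 kJ/s
Energy balance on cold side (adiabatic exchanger): Q = ṁ_c·Cp_c·(T_c,out − T_c,in)
ṁ_c = 874.06 / [2.24 × (52.1 − 37.8)] = 27.287 kg/s

ṁ_c = 27.3 kg/s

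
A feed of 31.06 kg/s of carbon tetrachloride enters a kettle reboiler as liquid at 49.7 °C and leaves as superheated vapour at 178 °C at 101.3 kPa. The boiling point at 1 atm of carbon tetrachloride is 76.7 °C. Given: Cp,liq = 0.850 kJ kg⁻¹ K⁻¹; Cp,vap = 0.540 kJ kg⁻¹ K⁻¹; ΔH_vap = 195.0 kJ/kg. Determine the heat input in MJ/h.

Q = 30500 MJ/h

liquid 49.7→76.7 °C: 22.95 kJ/kg
vaporisation at 76.7 °C: 195 kJ/kg
vapour 76.7→178 °C: 54.702 kJ/kg
Δh = 22.95 + 195 + 54.702 = 272.65 kJ/kg
Q = ṁ·Δh = 31.06 kg/s × 272.65 kJ/kg = 8468.6 kJ/s
|Q| = 8468.6 kW = 30487 MJ/h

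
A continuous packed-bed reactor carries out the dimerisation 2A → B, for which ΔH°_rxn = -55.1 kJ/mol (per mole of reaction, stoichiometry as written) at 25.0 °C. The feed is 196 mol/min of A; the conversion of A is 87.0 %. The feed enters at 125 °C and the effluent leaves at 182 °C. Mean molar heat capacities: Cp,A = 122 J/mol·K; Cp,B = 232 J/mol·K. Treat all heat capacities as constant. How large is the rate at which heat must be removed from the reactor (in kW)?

Extent of reaction ξ = 0.870 × 196 / 2 = 85.26 mol/min
Reaction term: ξ·ΔH°_rxn = 85.26 × -55.1 = -4697.8 kJ/min
Sensible, feed 125→25 °C: -2391.2 kJ/min
Outlet flows (mol/min): A 25.48, B 85.26
Sensible, products 25→182 °C: 3593.6 kJ/min
Q = ΔH = -3495.5 kJ/min = -58.258 kW
Heat removed = 58.258 kW

Q_out = 58.3 kW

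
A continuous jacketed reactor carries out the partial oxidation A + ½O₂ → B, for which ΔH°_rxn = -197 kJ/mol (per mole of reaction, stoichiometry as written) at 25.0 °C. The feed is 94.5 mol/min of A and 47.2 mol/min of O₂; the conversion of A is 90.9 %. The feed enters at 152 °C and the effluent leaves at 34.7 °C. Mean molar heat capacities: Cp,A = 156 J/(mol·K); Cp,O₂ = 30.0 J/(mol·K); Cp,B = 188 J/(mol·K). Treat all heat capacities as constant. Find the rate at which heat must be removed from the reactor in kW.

Q_out = 313 kW

Extent of reaction ξ = 0.909 × 94.5 = 85.901 mol/min
Reaction term: ξ·ΔH°_rxn = 85.901 × -197 = -16922 kJ/min
Sensible, feed 152→25 °C: -2052.1 kJ/min
Outlet flows (mol/min): A 8.5995, O₂ 4.2497, B 85.901
Sensible, products 25→34.7 °C: 170.9 kJ/min
Q = ΔH = -18804 kJ/min = -313.39 kW
Heat removed = 313.39 kW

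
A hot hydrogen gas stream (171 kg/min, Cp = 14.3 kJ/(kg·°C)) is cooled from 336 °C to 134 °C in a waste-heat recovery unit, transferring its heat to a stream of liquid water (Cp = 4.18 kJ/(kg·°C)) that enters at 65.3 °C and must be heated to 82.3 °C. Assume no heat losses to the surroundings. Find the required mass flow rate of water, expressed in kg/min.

Heat released by hot stream: Q = 171 × 14.3 × (336 − 134) = 493950 kJ/min
Energy balance on cold side (adiabatic exchanger): Q = ṁ_c·Cp_c·(T_c,out − T_c,in)
ṁ_c = 493950 / [4.18 × (82.3 − 65.3)] = 6951.2 kg/min

ṁ_c = 6950 kg/min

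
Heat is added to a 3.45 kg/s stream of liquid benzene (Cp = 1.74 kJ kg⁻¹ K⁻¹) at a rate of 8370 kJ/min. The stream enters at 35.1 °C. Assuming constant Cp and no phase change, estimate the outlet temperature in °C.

T_out = 58.3 °C

Q = 8370 kJ/min = 139.5 kJ/s
ΔT = Q/(ṁ·Cp) = 139.5/(3.45×1.74) = 23.238 K
T_out = 35.1 + 23.238 = 58.338 °C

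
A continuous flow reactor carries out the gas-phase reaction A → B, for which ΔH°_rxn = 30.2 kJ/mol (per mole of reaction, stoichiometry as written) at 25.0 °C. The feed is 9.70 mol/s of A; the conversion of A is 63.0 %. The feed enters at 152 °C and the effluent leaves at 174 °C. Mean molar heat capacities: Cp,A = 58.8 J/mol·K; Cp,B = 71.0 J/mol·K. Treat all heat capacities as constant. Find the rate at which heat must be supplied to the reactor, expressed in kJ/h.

Extent of reaction ξ = 0.630 × 9.70 = 6.111 mol/s
Reaction term: ξ·ΔH°_rxn = 6.111 × 30.2 = 184.55 kJ/s
Sensible, feed 152→25 °C: -72.436 kJ/s
Outlet flows (mol/s): A 3.589, B 6.111
Sensible, products 25→174 °C: 96.092 kJ/s
Q = ΔH = 208.21 kJ/s = 208.21 kW
Heat supplied = 749550 kJ/h

Q_in = 750000 kJ/h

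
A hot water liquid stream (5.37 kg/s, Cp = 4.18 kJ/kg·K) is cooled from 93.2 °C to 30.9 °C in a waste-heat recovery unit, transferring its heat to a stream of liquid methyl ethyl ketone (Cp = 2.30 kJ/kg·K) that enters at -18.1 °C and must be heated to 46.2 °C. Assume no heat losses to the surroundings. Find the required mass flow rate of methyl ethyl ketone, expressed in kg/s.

Heat released by hot stream: Q = 5.37 × 4.18 × (93.2 − 30.9) = 1398.4 kJ/s
Energy balance on cold side (adiabatic exchanger): Q = ṁ_c·Cp_c·(T_c,out − T_c,in)
ṁ_c = 1398.4 / [2.30 × (46.2 − -18.1)] = 9.4558 kg/s

ṁ_c = 9.46 kg/s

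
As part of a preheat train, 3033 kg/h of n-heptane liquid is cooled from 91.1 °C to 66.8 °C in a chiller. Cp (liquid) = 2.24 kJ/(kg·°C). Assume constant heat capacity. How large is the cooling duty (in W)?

Q = ṁ·Cp·ΔT = 3033 × 2.24 × (66.8 − 91.1) = -165090 kJ/h
Converting: 165090 / 3600 s = 45.859 kW
Cooling duty = 45859 W

Q_c = 45900 W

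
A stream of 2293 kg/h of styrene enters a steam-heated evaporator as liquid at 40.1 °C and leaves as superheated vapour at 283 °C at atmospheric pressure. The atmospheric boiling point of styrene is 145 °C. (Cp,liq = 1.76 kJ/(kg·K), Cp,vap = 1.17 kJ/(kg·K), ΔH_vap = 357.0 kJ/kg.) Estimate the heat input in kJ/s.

Q = 448 kJ/s

liquid 40.1→145 °C: 184.62 kJ/kg
vaporisation at 145 °C: 357 kJ/kg
vapour 145→283 °C: 161.46 kJ/kg
Δh = 184.62 + 357 + 161.46 = 703.08 kJ/kg
Q = ṁ·Δh = 2293 kg/h × 703.08 kJ/kg = 1.6122e+06 kJ/h
|Q| = 447.83 kW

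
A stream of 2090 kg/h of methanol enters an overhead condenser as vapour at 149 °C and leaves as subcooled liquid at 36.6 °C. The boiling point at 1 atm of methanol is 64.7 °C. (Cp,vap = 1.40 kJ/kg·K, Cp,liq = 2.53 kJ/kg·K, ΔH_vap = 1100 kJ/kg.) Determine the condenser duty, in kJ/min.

Q_c = 44900 kJ/min

vapour 149→64.7 °C: -118.02 kJ/kg
condensation at 64.7 °C: -1100 kJ/kg
liquid 64.7→36.6 °C: -71.093 kJ/kg
Δh = -118.02 + -1100 + -71.093 = -1289.1 kJ/kg
Q = ṁ·Δh = 2090 kg/h × -1289.1 kJ/kg = -2.6942e+06 kJ/h
|Q| = 748.4 kW = 44904 kJ/min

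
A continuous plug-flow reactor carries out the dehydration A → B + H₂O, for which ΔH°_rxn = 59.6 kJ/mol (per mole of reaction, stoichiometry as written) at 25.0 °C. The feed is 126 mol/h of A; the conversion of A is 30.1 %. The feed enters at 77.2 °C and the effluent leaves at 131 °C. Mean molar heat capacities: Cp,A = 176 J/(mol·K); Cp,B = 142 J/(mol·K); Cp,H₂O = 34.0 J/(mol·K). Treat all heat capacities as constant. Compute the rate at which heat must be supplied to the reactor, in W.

Q_in = 959 W

Extent of reaction ξ = 0.301 × 126 = 37.926 mol/h
Reaction term: ξ·ΔH°_rxn = 37.926 × 59.6 = 2260.4 kJ/h
Sensible, feed 77.2→25 °C: -1157.6 kJ/h
Outlet flows (mol/h): A 88.074, B 37.926, H₂O 37.926
Sensible, products 25→131 °C: 2350.7 kJ/h
Q = ΔH = 3453.5 kJ/h = 0.95929 kW
Heat supplied = 959.29 W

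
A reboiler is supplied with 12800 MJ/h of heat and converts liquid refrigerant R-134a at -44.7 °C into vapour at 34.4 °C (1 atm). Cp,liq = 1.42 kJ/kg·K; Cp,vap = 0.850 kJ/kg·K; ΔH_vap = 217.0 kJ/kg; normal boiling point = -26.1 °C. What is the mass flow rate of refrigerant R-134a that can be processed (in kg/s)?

ṁ = 12.1 kg/s

Δh = 1.42×(-26.1−-44.7) + 217.0 + 0.850×(34.4−-26.1) = 294.84 kJ/kg
Q = 12800 MJ/h = 3555.6 kJ/s = 3555.6 kJ/s
ṁ = Q/Δh = 3555.6 / 294.84 = 12.059 kg/s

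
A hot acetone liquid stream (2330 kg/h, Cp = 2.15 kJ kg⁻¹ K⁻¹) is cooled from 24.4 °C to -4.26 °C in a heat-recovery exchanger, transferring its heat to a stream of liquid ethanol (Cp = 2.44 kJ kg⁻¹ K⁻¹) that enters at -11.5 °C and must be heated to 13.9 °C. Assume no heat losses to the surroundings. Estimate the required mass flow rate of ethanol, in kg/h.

Heat released by hot stream: Q = 2330 × 2.15 × (24.4 − -4.26) = 143570 kJ/h
Energy balance on cold side (adiabatic exchanger): Q = ṁ_c·Cp_c·(T_c,out − T_c,in)
ṁ_c = 143570 / [2.44 × (13.9 − -11.5)] = 2316.6 kg/h

ṁ_c = 2320 kg/h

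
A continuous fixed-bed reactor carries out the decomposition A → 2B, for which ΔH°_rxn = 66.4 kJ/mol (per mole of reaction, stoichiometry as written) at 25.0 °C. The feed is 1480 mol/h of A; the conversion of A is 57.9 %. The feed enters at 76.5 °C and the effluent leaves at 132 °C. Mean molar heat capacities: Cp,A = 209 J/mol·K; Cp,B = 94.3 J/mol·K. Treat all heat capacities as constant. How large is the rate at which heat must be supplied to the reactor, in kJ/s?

Q_in = 20.1 kJ/s

Extent of reaction ξ = 0.579 × 1480 = 856.92 mol/h
Reaction term: ξ·ΔH°_rxn = 856.92 × 66.4 = 56899 kJ/h
Sensible, feed 76.5→25 °C: -15930 kJ/h
Outlet flows (mol/h): A 623.08, B 1713.8
Sensible, products 25→132 °C: 31227 kJ/h
Q = ΔH = 72196 kJ/h = 20.055 kW
Heat supplied = 20.055 kJ/s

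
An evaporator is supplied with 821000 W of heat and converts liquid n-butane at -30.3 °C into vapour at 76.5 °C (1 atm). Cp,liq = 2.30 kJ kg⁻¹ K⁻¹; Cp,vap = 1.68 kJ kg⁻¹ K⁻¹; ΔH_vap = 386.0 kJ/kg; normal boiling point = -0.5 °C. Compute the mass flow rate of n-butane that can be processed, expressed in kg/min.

ṁ = 84.4 kg/min

Δh = 2.30×(-0.5−-30.3) + 386.0 + 1.68×(76.5−-0.5) = 583.9 kJ/kg
Q = 821000 W = 821 kJ/s = 49260 kJ/min
ṁ = Q/Δh = 49260 / 583.9 = 84.364 kg/min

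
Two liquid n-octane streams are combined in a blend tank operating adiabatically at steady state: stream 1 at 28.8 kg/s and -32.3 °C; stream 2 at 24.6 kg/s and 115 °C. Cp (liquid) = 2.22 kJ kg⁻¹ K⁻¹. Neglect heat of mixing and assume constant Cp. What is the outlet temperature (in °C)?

Adiabatic, steady state ⇒ Σ ṁᵢCp,ᵢ(T_out − Tᵢ) = 0
Σ ṁᵢCp,ᵢTᵢ = 28.8×2.22×-32.3 + 24.6×2.22×115 = 4215.2
Σ ṁᵢCp,ᵢ = 28.8×2.22 + 24.6×2.22 = 118.55
T_out = 4215.2 / 118.55 = 35.557 °C

T_out = 35.6 °C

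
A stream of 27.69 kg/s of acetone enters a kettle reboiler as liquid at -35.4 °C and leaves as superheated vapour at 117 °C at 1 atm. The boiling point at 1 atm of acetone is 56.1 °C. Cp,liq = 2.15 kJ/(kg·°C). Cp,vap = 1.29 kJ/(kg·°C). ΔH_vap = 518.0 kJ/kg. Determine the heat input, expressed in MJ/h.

Q = 79100 MJ/h

liquid -35.4→56.1 °C: 196.72 kJ/kg
vaporisation at 56.1 °C: 518 kJ/kg
vapour 56.1→117 °C: 78.561 kJ/kg
Δh = 196.72 + 518 + 78.561 = 793.29 kJ/kg
Q = ṁ·Δh = 27.69 kg/s × 793.29 kJ/kg = 21966 kJ/s
|Q| = 21966 kW = 79078 MJ/h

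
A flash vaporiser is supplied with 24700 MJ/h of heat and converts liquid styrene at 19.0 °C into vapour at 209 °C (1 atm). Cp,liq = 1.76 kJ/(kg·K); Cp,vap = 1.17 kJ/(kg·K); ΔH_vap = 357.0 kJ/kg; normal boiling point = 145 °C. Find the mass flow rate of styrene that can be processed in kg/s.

ṁ = 10.5 kg/s

Δh = 1.76×(145−19.0) + 357.0 + 1.17×(209−145) = 653.64 kJ/kg
Q = 24700 MJ/h = 6861.1 kJ/s = 6861.1 kJ/s
ṁ = Q/Δh = 6861.1 / 653.64 = 10.497 kg/s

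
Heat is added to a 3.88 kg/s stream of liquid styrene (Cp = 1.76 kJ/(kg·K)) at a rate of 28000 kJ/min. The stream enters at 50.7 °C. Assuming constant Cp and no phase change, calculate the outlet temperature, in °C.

Q = 28000 kJ/min = 466.67 kJ/s
ΔT = Q/(ṁ·Cp) = 466.67/(3.88×1.76) = 68.338 K
T_out = 50.7 + 68.338 = 119.04 °C

T_out = 119 °C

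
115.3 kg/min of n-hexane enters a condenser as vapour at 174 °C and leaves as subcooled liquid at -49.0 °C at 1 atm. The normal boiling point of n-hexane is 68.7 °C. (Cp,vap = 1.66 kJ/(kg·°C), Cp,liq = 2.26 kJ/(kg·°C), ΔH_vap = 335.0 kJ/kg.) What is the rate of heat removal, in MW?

vapour 174→68.7 °C: -174.8 kJ/kg
condensation at 68.7 °C: -335 kJ/kg
liquid 68.7→-49.0 °C: -266 kJ/kg
Δh = -174.8 + -335 + -266 = -775.8 kJ/kg
Q = ṁ·Δh = 115.3 kg/min × -775.8 kJ/kg = -89450 kJ/min
|Q| = 1490.8 kW = 1.4908 MW

Q_c = 1.49 MW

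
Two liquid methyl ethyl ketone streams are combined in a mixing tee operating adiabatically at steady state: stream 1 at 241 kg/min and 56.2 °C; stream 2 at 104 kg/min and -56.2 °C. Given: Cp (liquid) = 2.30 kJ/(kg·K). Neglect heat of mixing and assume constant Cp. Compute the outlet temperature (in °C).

T_out = 22.3 °C

No heat crosses the boundary, so H_out = H_in.
T_out = Σ ṁᵢCp,ᵢTᵢ / Σ ṁᵢCp,ᵢ
      = 17709 / 793.5 = 22.317 °C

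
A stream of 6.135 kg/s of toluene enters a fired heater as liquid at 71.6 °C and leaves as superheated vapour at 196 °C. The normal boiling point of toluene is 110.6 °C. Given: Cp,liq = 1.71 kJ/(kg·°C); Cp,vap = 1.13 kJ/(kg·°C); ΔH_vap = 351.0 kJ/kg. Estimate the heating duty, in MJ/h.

liquid 71.6→110.6 °C: 66.69 kJ/kg
vaporisation at 110.6 °C: 351 kJ/kg
vapour 110.6→196 °C: 96.502 kJ/kg
Δh = 66.69 + 351 + 96.502 = 514.19 kJ/kg
Q = ṁ·Δh = 6.135 kg/s × 514.19 kJ/kg = 3154.6 kJ/s
|Q| = 3154.6 kW = 11356 MJ/h

Q = 11400 MJ/h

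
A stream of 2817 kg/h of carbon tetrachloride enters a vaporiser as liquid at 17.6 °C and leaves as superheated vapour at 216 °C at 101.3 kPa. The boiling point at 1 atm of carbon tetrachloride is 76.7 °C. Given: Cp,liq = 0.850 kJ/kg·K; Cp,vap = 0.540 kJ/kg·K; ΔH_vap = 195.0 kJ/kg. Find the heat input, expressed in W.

liquid 17.6→76.7 °C: 50.235 kJ/kg
vaporisation at 76.7 °C: 195 kJ/kg
vapour 76.7→216 °C: 75.222 kJ/kg
Δh = 50.235 + 195 + 75.222 = 320.46 kJ/kg
Q = ṁ·Δh = 2817 kg/h × 320.46 kJ/kg = 902730 kJ/h
|Q| = 250.76 kW = 250760 W

Q = 251000 W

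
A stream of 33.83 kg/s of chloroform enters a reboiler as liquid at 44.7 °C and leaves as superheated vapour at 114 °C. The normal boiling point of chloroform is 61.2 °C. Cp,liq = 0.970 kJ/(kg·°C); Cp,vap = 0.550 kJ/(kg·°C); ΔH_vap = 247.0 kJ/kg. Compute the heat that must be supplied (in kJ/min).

liquid 44.7→61.2 °C: 16.005 kJ/kg
vaporisation at 61.2 °C: 247 kJ/kg
vapour 61.2→114 °C: 29.04 kJ/kg
Δh = 16.005 + 247 + 29.04 = 292.05 kJ/kg
Q = ṁ·Δh = 33.83 kg/s × 292.05 kJ/kg = 9879.9 kJ/s
|Q| = 9879.9 kW = 592790 kJ/min

Q = 593000 kJ/min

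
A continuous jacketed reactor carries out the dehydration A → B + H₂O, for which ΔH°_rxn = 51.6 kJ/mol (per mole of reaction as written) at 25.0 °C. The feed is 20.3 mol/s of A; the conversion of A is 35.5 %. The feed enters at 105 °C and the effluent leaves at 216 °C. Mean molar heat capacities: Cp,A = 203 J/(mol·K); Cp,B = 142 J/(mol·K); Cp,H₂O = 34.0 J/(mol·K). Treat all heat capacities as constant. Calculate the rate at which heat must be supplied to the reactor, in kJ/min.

Q_in = 47500 kJ/min

Extent of reaction ξ = 0.355 × 20.3 = 7.2065 mol/s
Reaction term: ξ·ΔH°_rxn = 7.2065 × 51.6 = 371.86 kJ/s
Sensible, feed 105→25 °C: -329.67 kJ/s
Outlet flows (mol/s): A 13.094, B 7.2065, H₂O 7.2065
Sensible, products 25→216 °C: 749.93 kJ/s
Q = ΔH = 792.11 kJ/s = 792.11 kW
Heat supplied = 47527 kJ/min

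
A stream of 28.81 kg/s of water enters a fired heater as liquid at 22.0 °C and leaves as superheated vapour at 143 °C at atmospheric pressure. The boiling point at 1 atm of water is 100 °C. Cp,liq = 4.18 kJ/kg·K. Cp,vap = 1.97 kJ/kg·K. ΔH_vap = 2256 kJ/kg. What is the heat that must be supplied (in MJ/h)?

Q = 277000 MJ/h

liquid 22.0→100 °C: 326.04 kJ/kg
vaporisation at 100 °C: 2256 kJ/kg
vapour 100→143 °C: 84.71 kJ/kg
Δh = 326.04 + 2256 + 84.71 = 2666.8 kJ/kg
Q = ṁ·Δh = 28.81 kg/s × 2666.8 kJ/kg = 76829 kJ/s
|Q| = 76829 kW = 276580 MJ/h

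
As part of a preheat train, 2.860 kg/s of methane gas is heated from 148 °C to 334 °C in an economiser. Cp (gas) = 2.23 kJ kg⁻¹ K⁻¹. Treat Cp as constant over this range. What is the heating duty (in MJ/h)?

Q = ṁ·Cp·ΔT = 2.860 × 2.23 × (334 − 148) = 1186.3 kJ/s
Heating duty = 4270.6 MJ/h

Q = 4270 MJ/h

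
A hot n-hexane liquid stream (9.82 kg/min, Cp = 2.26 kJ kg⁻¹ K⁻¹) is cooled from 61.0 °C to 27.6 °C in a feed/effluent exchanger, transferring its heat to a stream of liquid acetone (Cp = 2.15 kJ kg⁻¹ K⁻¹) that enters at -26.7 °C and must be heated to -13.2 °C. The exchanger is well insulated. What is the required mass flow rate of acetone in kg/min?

ṁ_c = 25.5 kg/min

Heat released by hot stream: Q = 9.82 × 2.26 × (61.0 − 27.6) = 741.25 kJ/min
Energy balance on cold side (adiabatic exchanger): Q = ṁ_c·Cp_c·(T_c,out − T_c,in)
ṁ_c = 741.25 / [2.15 × (-13.2 − -26.7)] = 25.538 kg/min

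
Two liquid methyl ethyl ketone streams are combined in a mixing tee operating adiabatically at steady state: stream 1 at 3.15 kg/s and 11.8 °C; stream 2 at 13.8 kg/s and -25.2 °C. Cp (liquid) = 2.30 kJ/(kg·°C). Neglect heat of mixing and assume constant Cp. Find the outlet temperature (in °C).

Energy balance with Q = 0: Σ ṁᵢCp,ᵢ(T_out − Tᵢ) = 0
T_out = Σ ṁᵢCp,ᵢTᵢ / Σ ṁᵢCp,ᵢ
      = -714.36 / 38.985 = -18.324 °C

T_out = -18.3 °C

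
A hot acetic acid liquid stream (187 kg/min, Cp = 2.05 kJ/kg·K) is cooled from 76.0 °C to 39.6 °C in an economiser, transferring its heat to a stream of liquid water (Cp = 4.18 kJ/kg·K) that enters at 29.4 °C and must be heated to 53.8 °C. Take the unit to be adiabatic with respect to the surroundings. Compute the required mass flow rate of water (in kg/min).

Heat released by hot stream: Q = 187 × 2.05 × (76.0 − 39.6) = 13954 kJ/min
Energy balance on cold side (adiabatic exchanger): Q = ṁ_c·Cp_c·(T_c,out − T_c,in)
ṁ_c = 13954 / [4.18 × (53.8 − 29.4)] = 136.81 kg/min

ṁ_c = 137 kg/min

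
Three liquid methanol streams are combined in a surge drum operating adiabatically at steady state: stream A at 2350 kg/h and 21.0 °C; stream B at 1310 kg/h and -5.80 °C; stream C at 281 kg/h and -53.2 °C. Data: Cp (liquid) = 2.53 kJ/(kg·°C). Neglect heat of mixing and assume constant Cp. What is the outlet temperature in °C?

Energy balance with Q = 0: Σ ṁᵢCp,ᵢ(T_out − Tᵢ) = 0
T_out = Σ ṁᵢCp,ᵢTᵢ / Σ ṁᵢCp,ᵢ
      = 67811 / 9970.7 = 6.801 °C

T_out = 6.80 °C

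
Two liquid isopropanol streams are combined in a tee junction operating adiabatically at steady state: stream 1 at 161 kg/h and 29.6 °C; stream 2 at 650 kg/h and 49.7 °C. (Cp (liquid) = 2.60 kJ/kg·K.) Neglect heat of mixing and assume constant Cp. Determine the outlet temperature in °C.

No heat crosses the boundary, so H_out = H_in.
T_out = Σ ṁᵢCp,ᵢTᵢ / Σ ṁᵢCp,ᵢ
      = 96384 / 2108.6 = 45.71 °C

T_out = 45.7 °C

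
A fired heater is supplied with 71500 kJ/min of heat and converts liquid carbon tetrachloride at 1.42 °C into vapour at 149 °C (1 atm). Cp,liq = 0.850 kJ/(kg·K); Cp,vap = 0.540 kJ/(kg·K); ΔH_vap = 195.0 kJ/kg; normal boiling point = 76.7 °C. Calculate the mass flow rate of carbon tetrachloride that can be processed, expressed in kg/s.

Δh = 0.850×(76.7−1.42) + 195.0 + 0.540×(149−76.7) = 298.03 kJ/kg
Q = 71500 kJ/min = 1191.7 kJ/s = 1191.7 kJ/s
ṁ = Q/Δh = 1191.7 / 298.03 = 3.9985 kg/s

ṁ = 4.00 kg/s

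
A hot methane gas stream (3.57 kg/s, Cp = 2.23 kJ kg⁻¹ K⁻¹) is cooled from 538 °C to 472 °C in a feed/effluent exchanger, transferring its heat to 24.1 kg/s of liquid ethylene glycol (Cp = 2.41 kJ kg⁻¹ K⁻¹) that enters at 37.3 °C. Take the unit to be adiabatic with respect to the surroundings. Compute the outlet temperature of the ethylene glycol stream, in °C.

T_c,out = 46.3 °C

Heat released by hot stream: Q = 3.57 × 2.23 × (538 − 472) = 525.43 kJ/s
Energy balance on cold side (adiabatic exchanger): Q = ṁ_c·Cp_c·(T_c,out − T_c,in)
T_c,out = 37.3 + 525.43/(24.1 × 2.41) = 46.347 °C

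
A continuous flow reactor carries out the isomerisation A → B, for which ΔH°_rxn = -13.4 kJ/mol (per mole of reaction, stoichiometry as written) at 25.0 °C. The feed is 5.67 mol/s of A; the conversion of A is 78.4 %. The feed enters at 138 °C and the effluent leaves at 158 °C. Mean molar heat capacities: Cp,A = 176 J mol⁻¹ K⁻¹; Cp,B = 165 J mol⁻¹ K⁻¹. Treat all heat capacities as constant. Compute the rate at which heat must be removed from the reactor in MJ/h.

Q_out = 166 MJ/h

Extent of reaction ξ = 0.784 × 5.67 = 4.4453 mol/s
Reaction term: ξ·ΔH°_rxn = 4.4453 × -13.4 = -59.567 kJ/s
Sensible, feed 138→25 °C: -112.76 kJ/s
Outlet flows (mol/s): A 1.2247, B 4.4453
Sensible, products 25→158 °C: 126.22 kJ/s
Q = ΔH = -46.112 kJ/s = -46.112 kW
Heat removed = 166 MJ/h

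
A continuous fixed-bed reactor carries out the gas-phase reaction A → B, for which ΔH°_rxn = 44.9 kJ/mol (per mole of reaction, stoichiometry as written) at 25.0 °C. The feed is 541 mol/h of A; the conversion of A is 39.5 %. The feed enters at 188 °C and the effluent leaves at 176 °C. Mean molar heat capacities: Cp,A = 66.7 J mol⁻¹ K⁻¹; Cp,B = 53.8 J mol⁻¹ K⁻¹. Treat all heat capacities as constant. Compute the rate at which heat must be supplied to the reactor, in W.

Extent of reaction ξ = 0.395 × 541 = 213.7 mol/h
Reaction term: ξ·ΔH°_rxn = 213.7 × 44.9 = 9594.9 kJ/h
Sensible, feed 188→25 °C: -5881.8 kJ/h
Outlet flows (mol/h): A 327.3, B 213.7
Sensible, products 25→176 °C: 5032.5 kJ/h
Q = ΔH = 8745.6 kJ/h = 2.4293 kW
Heat supplied = 2429.3 W

Q_in = 2430 W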